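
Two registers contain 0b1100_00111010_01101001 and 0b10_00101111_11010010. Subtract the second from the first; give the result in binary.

Subtract column by column in base 2:
  1-0 → 1
  0-1 → 1 (borrow)
  0-0-1 → 1 (borrow)
  1-0-1 → 0
  0-1 → 1 (borrow)
  1-0-1 → 0
  1-1 → 0
  0-1 → 1 (borrow)
  0-1-1 → 0 (borrow)
  1-1-1 → 1 (borrow)
  0-1-1 → 0 (borrow)
  1-1-1 → 1 (borrow)
  1-0-1 → 0
  1-1 → 0
  0-0 → 0
  0-0 → 0
  0-0 → 0
  0-1 → 1 (borrow)
  1-0-1 → 0
  1-0 → 1

0b10100000101010010111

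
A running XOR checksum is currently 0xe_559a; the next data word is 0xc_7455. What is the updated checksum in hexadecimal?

XOR each hex digit independently (no carries):
  e^c=2, 5^7=2, 5^4=1, 9^5=c, a^5=f

0x221cf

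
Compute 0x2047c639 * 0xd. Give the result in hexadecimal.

Multiply each base-16 digit by 13, carrying:
  9×13 = 117 → write 5 carry 7
  3×13+7 = 46 → write e carry 2
  6×13+2 = 80 → write 0 carry 5
  c×13+5 = 161 → write 1 carry 10
  7×13+10 = 101 → write 5 carry 6
  4×13+6 = 58 → write a carry 3
  0×13+3 = 3 → write 3
  2×13 = 26 → write a carry 1
  remaining carry: 1

0x1a3a510e5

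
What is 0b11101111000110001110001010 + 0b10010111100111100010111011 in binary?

0b110000110101101110001000101

Add column by column in base 2, right to left:
  0+1 = 1
  1+1 = 0 carry 1
  0+0+1 = 1
  1+1 = 0 carry 1
  0+1+1 = 0 carry 1
  0+1+1 = 0 carry 1
  0+0+1 = 1
  1+1 = 0 carry 1
  1+0+1 = 0 carry 1
  1+0+1 = 0 carry 1
  0+0+1 = 1
  0+1 = 1
  0+1 = 1
  1+1 = 0 carry 1
  1+1+1 = 1 carry 1
  0+0+1 = 1
  0+0 = 0
  0+1 = 1
  1+1 = 0 carry 1
  1+1+1 = 1 carry 1
  1+1+1 = 1 carry 1
  1+0+1 = 0 carry 1
  0+1+1 = 0 carry 1
  1+0+1 = 0 carry 1
  1+0+1 = 0 carry 1
  1+1+1 = 1 carry 1
  final carry 1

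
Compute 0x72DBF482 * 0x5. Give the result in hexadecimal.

0x23E4BC68A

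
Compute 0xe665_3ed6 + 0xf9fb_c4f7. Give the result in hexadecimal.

0x1e06103cd

Add column by column in base 16, right to left:
  6+7 = d
  d+f = c carry 1
  e+4+1 = 3 carry 1
  3+c+1 = 0 carry 1
  5+b+1 = 1 carry 1
  6+f+1 = 6 carry 1
  6+9+1 = 0 carry 1
  e+f+1 = e carry 1
  final carry 1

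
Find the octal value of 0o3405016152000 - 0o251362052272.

Subtract column by column in base 8:
  0-2 → 6 (borrow)
  0-7-1 → 0 (borrow)
  0-2-1 → 5 (borrow)
  2-2-1 → 7 (borrow)
  5-5-1 → 7 (borrow)
  1-0-1 → 0
  6-2 → 4
  1-6 → 3 (borrow)
  0-3-1 → 4 (borrow)
  5-1-1 → 3
  0-5 → 3 (borrow)
  4-2-1 → 1
  3-0 → 3

0o3133434077506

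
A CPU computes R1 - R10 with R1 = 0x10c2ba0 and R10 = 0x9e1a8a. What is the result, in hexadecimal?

Subtract column by column in base 16:
  0-a → 6 (borrow)
  a-8-1 → 1
  b-a → 1
  2-1 → 1
  c-e → e (borrow)
  0-9-1 → 6 (borrow)
  1-0-1 → 0

0x6e1116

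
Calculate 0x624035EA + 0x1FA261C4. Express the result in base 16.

Add column by column in base 16, right to left:
  A+4 = E
  E+C = A carry 1
  5+1+1 = 7
  3+6 = 9
  0+2 = 2
  4+A = E
  2+F = 1 carry 1
  6+1+1 = 8

0x81E297AE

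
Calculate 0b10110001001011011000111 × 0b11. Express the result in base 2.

Multiply each base-2 digit by 3, carrying:
  1×3 = 3 → write 1 carry 1
  1×3+1 = 4 → write 0 carry 2
  1×3+2 = 5 → write 1 carry 2
  0×3+2 = 2 → write 0 carry 1
  0×3+1 = 1 → write 1
  0×3 = 0 → write 0
  1×3 = 3 → write 1 carry 1
  1×3+1 = 4 → write 0 carry 2
  0×3+2 = 2 → write 0 carry 1
  1×3+1 = 4 → write 0 carry 2
  1×3+2 = 5 → write 1 carry 2
  0×3+2 = 2 → write 0 carry 1
  1×3+1 = 4 → write 0 carry 2
  0×3+2 = 2 → write 0 carry 1
  0×3+1 = 1 → write 1
  1×3 = 3 → write 1 carry 1
  0×3+1 = 1 → write 1
  0×3 = 0 → write 0
  0×3 = 0 → write 0
  1×3 = 3 → write 1 carry 1
  1×3+1 = 4 → write 0 carry 2
  0×3+2 = 2 → write 0 carry 1
  1×3+1 = 4 → write 0 carry 2
  remaining carry: 10

0b1000010011100010001010101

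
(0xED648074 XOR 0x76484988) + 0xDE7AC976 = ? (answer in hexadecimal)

First 0xED648074 XOR 0x76484988 = 0x9B2CC9FC.
Add column by column in base 16, right to left:
  C+6 = 2 carry 1
  F+7+1 = 7 carry 1
  9+9+1 = 3 carry 1
  C+C+1 = 9 carry 1
  C+A+1 = 7 carry 1
  2+7+1 = A
  B+E = 9 carry 1
  9+D+1 = 7 carry 1
  final carry 1

0x179A79372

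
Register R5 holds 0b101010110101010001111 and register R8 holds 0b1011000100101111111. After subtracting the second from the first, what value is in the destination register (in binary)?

0b11111110000100010000

Subtract column by column in base 2:
  1-1 → 0
  1-1 → 0
  1-1 → 0
  1-1 → 0
  0-1 → 1 (borrow)
  0-1-1 → 0 (borrow)
  0-1-1 → 0 (borrow)
  1-0-1 → 0
  0-1 → 1 (borrow)
  1-0-1 → 0
  0-0 → 0
  1-1 → 0
  0-0 → 0
  1-0 → 1
  1-0 → 1
  0-1 → 1 (borrow)
  1-1-1 → 1 (borrow)
  0-0-1 → 1 (borrow)
  1-1-1 → 1 (borrow)
  0-0-1 → 1 (borrow)
  1-0-1 → 0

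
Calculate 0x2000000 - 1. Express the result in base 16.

0x1FFFFFF

The trailing 6 digits are 0, so subtracting 1 borrows through: they become F and the next digit up decrements.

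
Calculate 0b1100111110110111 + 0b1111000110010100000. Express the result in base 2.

0b10000101110001010111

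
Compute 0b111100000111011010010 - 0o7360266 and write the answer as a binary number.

0b10111000011100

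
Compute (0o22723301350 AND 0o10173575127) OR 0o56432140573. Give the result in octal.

0o56533141573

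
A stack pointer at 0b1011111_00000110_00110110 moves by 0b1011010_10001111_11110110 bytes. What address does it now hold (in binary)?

0b101110011001011000101100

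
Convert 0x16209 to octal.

Expand each hex digit to 4 bits: 1=0001 6=0110 2=0010 0=0000 9=1001.
Group the bits in threes: 010 110 001 000 001 001 → 261011.

0o261011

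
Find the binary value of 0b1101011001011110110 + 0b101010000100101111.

0b10010101010000100101

Add column by column in base 2, right to left:
  0+1 = 1
  1+1 = 0 carry 1
  1+1+1 = 1 carry 1
  0+1+1 = 0 carry 1
  1+0+1 = 0 carry 1
  1+1+1 = 1 carry 1
  1+0+1 = 0 carry 1
  1+0+1 = 0 carry 1
  0+1+1 = 0 carry 1
  1+0+1 = 0 carry 1
  0+0+1 = 1
  0+0 = 0
  1+0 = 1
  1+1 = 0 carry 1
  0+0+1 = 1
  1+1 = 0 carry 1
  0+0+1 = 1
  1+1 = 0 carry 1
  1+0+1 = 0 carry 1
  final carry 1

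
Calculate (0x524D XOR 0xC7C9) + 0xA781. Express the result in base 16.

0x13D05

First 0x524D XOR 0xC7C9 = 0x9584.
Add column by column in base 16, right to left:
  4+1 = 5
  8+8 = 0 carry 1
  5+7+1 = D
  9+A = 3 carry 1
  final carry 1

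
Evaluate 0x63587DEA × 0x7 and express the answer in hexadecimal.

Multiply each base-16 digit by 7, carrying:
  A×7 = 70 → write 6 carry 4
  E×7+4 = 102 → write 6 carry 6
  D×7+6 = 97 → write 1 carry 6
  7×7+6 = 55 → write 7 carry 3
  8×7+3 = 59 → write B carry 3
  5×7+3 = 38 → write 6 carry 2
  3×7+2 = 23 → write 7 carry 1
  6×7+1 = 43 → write B carry 2
  remaining carry: 2

0x2B76B7166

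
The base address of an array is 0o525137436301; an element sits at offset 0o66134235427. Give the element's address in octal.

Add column by column in base 8, right to left:
  1+7 = 0 carry 1
  0+2+1 = 3
  3+4 = 7
  6+5 = 3 carry 1
  3+3+1 = 7
  4+2 = 6
  7+4 = 3 carry 1
  3+3+1 = 7
  1+1 = 2
  5+6 = 3 carry 1
  2+6+1 = 1 carry 1
  5+0+1 = 6

0o613273673730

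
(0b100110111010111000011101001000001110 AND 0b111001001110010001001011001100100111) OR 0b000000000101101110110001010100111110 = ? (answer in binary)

0b100000001111111110111001011100111110

0b100110111010111000011101001000001110 AND 0b111001001110010001001011001100100111 = 0b100000001010010000001001001000000110.
Then OR with 0b000000000101101110110001010100111110.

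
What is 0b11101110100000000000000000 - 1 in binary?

The trailing 17 digits are 0, so subtracting 1 borrows through: they become 1 and the next digit up decrements.

0b11101110011111111111111111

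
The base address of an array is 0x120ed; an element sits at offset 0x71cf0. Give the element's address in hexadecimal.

0x83ddd

Add column by column in base 16, right to left:
  d+0 = d
  e+f = d carry 1
  0+c+1 = d
  2+1 = 3
  1+7 = 8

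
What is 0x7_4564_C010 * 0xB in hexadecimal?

Multiply each base-16 digit by 11, carrying:
  0×11 = 0 → write 0
  1×11 = 11 → write B
  0×11 = 0 → write 0
  C×11 = 132 → write 4 carry 8
  4×11+8 = 52 → write 4 carry 3
  6×11+3 = 69 → write 5 carry 4
  5×11+4 = 59 → write B carry 3
  4×11+3 = 47 → write F carry 2
  7×11+2 = 79 → write F carry 4
  remaining carry: 4

0x4FFB5440B0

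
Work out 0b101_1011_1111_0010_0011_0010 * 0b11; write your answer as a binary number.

Multiply each base-2 digit by 3, carrying:
  0×3 = 0 → write 0
  1×3 = 3 → write 1 carry 1
  0×3+1 = 1 → write 1
  0×3 = 0 → write 0
  1×3 = 3 → write 1 carry 1
  1×3+1 = 4 → write 0 carry 2
  0×3+2 = 2 → write 0 carry 1
  0×3+1 = 1 → write 1
  0×3 = 0 → write 0
  1×3 = 3 → write 1 carry 1
  0×3+1 = 1 → write 1
  0×3 = 0 → write 0
  1×3 = 3 → write 1 carry 1
  1×3+1 = 4 → write 0 carry 2
  1×3+2 = 5 → write 1 carry 2
  1×3+2 = 5 → write 1 carry 2
  1×3+2 = 5 → write 1 carry 2
  1×3+2 = 5 → write 1 carry 2
  0×3+2 = 2 → write 0 carry 1
  1×3+1 = 4 → write 0 carry 2
  1×3+2 = 5 → write 1 carry 2
  0×3+2 = 2 → write 0 carry 1
  1×3+1 = 4 → write 0 carry 2
  remaining carry: 10

0b1000100111101011010010110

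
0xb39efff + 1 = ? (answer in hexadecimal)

0xb39f000

The trailing 3 digits are F (max in base 16), so adding 1 cascades: they roll to 0 and the next digit up increments.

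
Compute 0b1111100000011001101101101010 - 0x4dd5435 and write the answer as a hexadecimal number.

0b1111100000011001101101101010 = 0xf819b6a in hexadecimal.
Subtract column by column in base 16:
  a-5 → 5
  6-3 → 3
  b-4 → 7
  9-5 → 4
  1-d → 4 (borrow)
  8-d-1 → a (borrow)
  f-4-1 → a

0xaa44735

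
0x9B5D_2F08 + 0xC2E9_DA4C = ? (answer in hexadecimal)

Add column by column in base 16, right to left:
  8+C = 4 carry 1
  0+4+1 = 5
  F+A = 9 carry 1
  2+D+1 = 0 carry 1
  D+9+1 = 7 carry 1
  5+E+1 = 4 carry 1
  B+2+1 = E
  9+C = 5 carry 1
  final carry 1

0x15E470954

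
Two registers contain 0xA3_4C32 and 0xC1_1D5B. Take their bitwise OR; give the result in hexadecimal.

OR each hex digit independently (no carries):
  A|C=E, 3|1=3, 4|1=5, C|D=D, 3|5=7, 2|B=B

0xE35D7B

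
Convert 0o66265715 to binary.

0b110110010110101111001101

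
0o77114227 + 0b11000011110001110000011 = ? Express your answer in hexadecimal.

0x15e7c1a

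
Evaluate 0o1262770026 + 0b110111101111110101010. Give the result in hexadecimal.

0xae7cfc0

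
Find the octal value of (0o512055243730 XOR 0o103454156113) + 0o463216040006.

First 0o512055243730 XOR 0o103454156113 = 0o411401315623.
Add column by column in base 8, right to left:
  3+6 = 1 carry 1
  2+0+1 = 3
  6+0 = 6
  5+0 = 5
  1+4 = 5
  3+0 = 3
  1+6 = 7
  0+1 = 1
  4+2 = 6
  1+3 = 4
  1+6 = 7
  4+4 = 0 carry 1
  final carry 1

0o1074617355631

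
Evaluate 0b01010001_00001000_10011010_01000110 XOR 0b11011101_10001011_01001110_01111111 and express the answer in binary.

0b10001100100000111101010000111001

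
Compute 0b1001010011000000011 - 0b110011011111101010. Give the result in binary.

0b10110111000011001

Subtract column by column in base 2:
  1-0 → 1
  1-1 → 0
  0-0 → 0
  0-1 → 1 (borrow)
  0-0-1 → 1 (borrow)
  0-1-1 → 0 (borrow)
  0-1-1 → 0 (borrow)
  0-1-1 → 0 (borrow)
  0-1-1 → 0 (borrow)
  1-1-1 → 1 (borrow)
  1-1-1 → 1 (borrow)
  0-0-1 → 1 (borrow)
  0-1-1 → 0 (borrow)
  1-1-1 → 1 (borrow)
  0-0-1 → 1 (borrow)
  1-0-1 → 0
  0-1 → 1 (borrow)
  0-1-1 → 0 (borrow)
  1-0-1 → 0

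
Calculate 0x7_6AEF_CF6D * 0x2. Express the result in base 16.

0xED5DF9EDA

Multiply each base-16 digit by 2, carrying:
  D×2 = 26 → write A carry 1
  6×2+1 = 13 → write D
  F×2 = 30 → write E carry 1
  C×2+1 = 25 → write 9 carry 1
  F×2+1 = 31 → write F carry 1
  E×2+1 = 29 → write D carry 1
  A×2+1 = 21 → write 5 carry 1
  6×2+1 = 13 → write D
  7×2 = 14 → write E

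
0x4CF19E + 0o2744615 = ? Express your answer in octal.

0o26135453

0x4CF19E = 0o23170636 in octal.
Add column by column in base 8, right to left:
  6+5 = 3 carry 1
  3+1+1 = 5
  6+6 = 4 carry 1
  0+4+1 = 5
  7+4 = 3 carry 1
  1+7+1 = 1 carry 1
  3+2+1 = 6
  2+0 = 2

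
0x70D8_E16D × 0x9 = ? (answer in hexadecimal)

0x3F79FECD5

Multiply each base-16 digit by 9, carrying:
  D×9 = 117 → write 5 carry 7
  6×9+7 = 61 → write D carry 3
  1×9+3 = 12 → write C
  E×9 = 126 → write E carry 7
  8×9+7 = 79 → write F carry 4
  D×9+4 = 121 → write 9 carry 7
  0×9+7 = 7 → write 7
  7×9 = 63 → write F carry 3
  remaining carry: 3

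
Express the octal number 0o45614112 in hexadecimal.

0x97184A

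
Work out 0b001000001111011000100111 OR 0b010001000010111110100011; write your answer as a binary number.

0b011001001111111110100111

OR bit by bit (1 where either bit is 1):
  001000001111011000100111
| 010001000010111110100011
= 011001001111111110100111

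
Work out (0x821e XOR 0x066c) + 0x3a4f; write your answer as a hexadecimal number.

First 0x821e XOR 0x066c = 0x8472.
Add column by column in base 16, right to left:
  2+f = 1 carry 1
  7+4+1 = c
  4+a = e
  8+3 = b

0xbec1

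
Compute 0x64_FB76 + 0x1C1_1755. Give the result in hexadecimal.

0x22612CB

Add column by column in base 16, right to left:
  6+5 = B
  7+5 = C
  B+7 = 2 carry 1
  F+1+1 = 1 carry 1
  4+1+1 = 6
  6+C = 2 carry 1
  0+1+1 = 2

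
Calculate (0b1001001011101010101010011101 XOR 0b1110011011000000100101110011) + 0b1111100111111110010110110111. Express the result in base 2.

0b10110111000101000100110100101

First 0b1001001011101010101010011101 XOR 0b1110011011000000100101110011 = 0b0111010000101010001111101110.
Add column by column in base 2, right to left:
  0+1 = 1
  1+1 = 0 carry 1
  1+1+1 = 1 carry 1
  1+0+1 = 0 carry 1
  0+1+1 = 0 carry 1
  1+1+1 = 1 carry 1
  1+0+1 = 0 carry 1
  1+1+1 = 1 carry 1
  1+1+1 = 1 carry 1
  1+0+1 = 0 carry 1
  0+1+1 = 0 carry 1
  0+0+1 = 1
  0+0 = 0
  1+1 = 0 carry 1
  0+1+1 = 0 carry 1
  1+1+1 = 1 carry 1
  0+1+1 = 0 carry 1
  1+1+1 = 1 carry 1
  0+1+1 = 0 carry 1
  0+1+1 = 0 carry 1
  0+1+1 = 0 carry 1
  0+0+1 = 1
  1+0 = 1
  0+1 = 1
  1+1 = 0 carry 1
  1+1+1 = 1 carry 1
  1+1+1 = 1 carry 1
  0+1+1 = 0 carry 1
  final carry 1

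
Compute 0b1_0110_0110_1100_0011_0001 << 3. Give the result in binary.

0b101100110110000110001000

Left shift by 3: append 3 zero bits.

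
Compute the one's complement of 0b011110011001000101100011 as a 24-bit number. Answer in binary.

Invert each bit: 011110011001000101100011 → 100001100110111010011100.

0b100001100110111010011100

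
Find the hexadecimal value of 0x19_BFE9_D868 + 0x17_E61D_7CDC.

Add column by column in base 16, right to left:
  8+C = 4 carry 1
  6+D+1 = 4 carry 1
  8+C+1 = 5 carry 1
  D+7+1 = 5 carry 1
  9+D+1 = 7 carry 1
  E+1+1 = 0 carry 1
  F+6+1 = 6 carry 1
  B+E+1 = A carry 1
  9+7+1 = 1 carry 1
  1+1+1 = 3

0x31A6075544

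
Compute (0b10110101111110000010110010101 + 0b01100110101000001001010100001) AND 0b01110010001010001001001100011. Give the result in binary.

0b10000000010001000000100010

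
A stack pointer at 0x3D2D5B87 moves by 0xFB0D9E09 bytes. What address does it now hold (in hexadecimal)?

Add column by column in base 16, right to left:
  7+9 = 0 carry 1
  8+0+1 = 9
  B+E = 9 carry 1
  5+9+1 = F
  D+D = A carry 1
  2+0+1 = 3
  D+B = 8 carry 1
  3+F+1 = 3 carry 1
  final carry 1

0x1383AF990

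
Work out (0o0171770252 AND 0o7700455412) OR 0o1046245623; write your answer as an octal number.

0o1146655633

0o0171770252 AND 0o7700455412 = 0o0100450012.
Then OR with 0o1046245623.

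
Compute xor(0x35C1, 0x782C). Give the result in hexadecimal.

XOR each hex digit independently (no carries):
  3^7=4, 5^8=D, C^2=E, 1^C=D

0x4DED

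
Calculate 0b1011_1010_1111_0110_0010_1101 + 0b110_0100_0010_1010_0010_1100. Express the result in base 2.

Add column by column in base 2, right to left:
  1+0 = 1
  0+0 = 0
  1+1 = 0 carry 1
  1+1+1 = 1 carry 1
  0+0+1 = 1
  1+1 = 0 carry 1
  0+0+1 = 1
  0+0 = 0
  0+0 = 0
  1+1 = 0 carry 1
  1+0+1 = 0 carry 1
  0+1+1 = 0 carry 1
  1+0+1 = 0 carry 1
  1+1+1 = 1 carry 1
  1+0+1 = 0 carry 1
  1+0+1 = 0 carry 1
  0+0+1 = 1
  1+0 = 1
  0+1 = 1
  1+0 = 1
  1+0 = 1
  1+1 = 0 carry 1
  0+1+1 = 0 carry 1
  1+0+1 = 0 carry 1
  final carry 1

0b1000111110010000001011001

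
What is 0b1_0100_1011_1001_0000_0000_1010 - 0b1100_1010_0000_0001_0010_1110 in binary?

Subtract column by column in base 2:
  0-0 → 0
  1-1 → 0
  0-1 → 1 (borrow)
  1-1-1 → 1 (borrow)
  0-0-1 → 1 (borrow)
  0-1-1 → 0 (borrow)
  0-0-1 → 1 (borrow)
  0-0-1 → 1 (borrow)
  0-1-1 → 0 (borrow)
  0-0-1 → 1 (borrow)
  0-0-1 → 1 (borrow)
  0-0-1 → 1 (borrow)
  1-0-1 → 0
  0-0 → 0
  0-0 → 0
  1-0 → 1
  1-0 → 1
  1-1 → 0
  0-0 → 0
  1-1 → 0
  0-0 → 0
  0-0 → 0
  1-1 → 0
  0-1 → 1 (borrow)
  1-0-1 → 0

0b100000011000111011011100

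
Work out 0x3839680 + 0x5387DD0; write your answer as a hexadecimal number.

0x8BC1450

Add column by column in base 16, right to left:
  0+0 = 0
  8+D = 5 carry 1
  6+D+1 = 4 carry 1
  9+7+1 = 1 carry 1
  3+8+1 = C
  8+3 = B
  3+5 = 8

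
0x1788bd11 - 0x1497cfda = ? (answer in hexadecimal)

Subtract column by column in base 16:
  1-a → 7 (borrow)
  1-d-1 → 3 (borrow)
  d-f-1 → d (borrow)
  b-c-1 → e (borrow)
  8-7-1 → 0
  8-9 → f (borrow)
  7-4-1 → 2
  1-1 → 0

0x2f0ed37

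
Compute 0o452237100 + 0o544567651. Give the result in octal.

0o1217026751

Add column by column in base 8, right to left:
  0+1 = 1
  0+5 = 5
  1+6 = 7
  7+7 = 6 carry 1
  3+6+1 = 2 carry 1
  2+5+1 = 0 carry 1
  2+4+1 = 7
  5+4 = 1 carry 1
  4+5+1 = 2 carry 1
  final carry 1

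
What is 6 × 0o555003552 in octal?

0o4216026174

Multiply each base-8 digit by 6, carrying:
  2×6 = 12 → write 4 carry 1
  5×6+1 = 31 → write 7 carry 3
  5×6+3 = 33 → write 1 carry 4
  3×6+4 = 22 → write 6 carry 2
  0×6+2 = 2 → write 2
  0×6 = 0 → write 0
  5×6 = 30 → write 6 carry 3
  5×6+3 = 33 → write 1 carry 4
  5×6+4 = 34 → write 2 carry 4
  remaining carry: 4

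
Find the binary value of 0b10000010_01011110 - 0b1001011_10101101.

0b11011010110001

Subtract column by column in base 2:
  0-1 → 1 (borrow)
  1-0-1 → 0
  1-1 → 0
  1-1 → 0
  1-0 → 1
  0-1 → 1 (borrow)
  1-0-1 → 0
  0-1 → 1 (borrow)
  0-1-1 → 0 (borrow)
  1-1-1 → 1 (borrow)
  0-0-1 → 1 (borrow)
  0-1-1 → 0 (borrow)
  0-0-1 → 1 (borrow)
  0-0-1 → 1 (borrow)
  0-1-1 → 0 (borrow)
  1-0-1 → 0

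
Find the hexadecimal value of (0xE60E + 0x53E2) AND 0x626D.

Add column by column in base 16, right to left:
  E+2 = 0 carry 1
  0+E+1 = F
  6+3 = 9
  E+5 = 3 carry 1
  final carry 1
Sum = 0x139F0; now AND with 0x626D:
  1&0=0, 3&6=2, 9&2=0, F&6=6, 0&D=0

0x2060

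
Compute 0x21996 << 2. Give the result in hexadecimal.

0x86658

2 bits is not a whole number of base-16 digits; in binary: 100001100110010110 << 2 = 10000110011001011000.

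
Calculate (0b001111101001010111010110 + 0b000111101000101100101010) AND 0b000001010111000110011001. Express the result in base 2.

0b1010010000100000000

Add column by column in base 2, right to left:
  0+0 = 0
  1+1 = 0 carry 1
  1+0+1 = 0 carry 1
  0+1+1 = 0 carry 1
  1+0+1 = 0 carry 1
  0+1+1 = 0 carry 1
  1+0+1 = 0 carry 1
  1+0+1 = 0 carry 1
  1+1+1 = 1 carry 1
  0+1+1 = 0 carry 1
  1+0+1 = 0 carry 1
  0+1+1 = 0 carry 1
  1+0+1 = 0 carry 1
  0+0+1 = 1
  0+0 = 0
  1+1 = 0 carry 1
  0+0+1 = 1
  1+1 = 0 carry 1
  1+1+1 = 1 carry 1
  1+1+1 = 1 carry 1
  1+1+1 = 1 carry 1
  1+0+1 = 0 carry 1
  final carry 1
Sum = 0b10111010010000100000000; now AND with 0b000001010111000110011001:
  010111010010000100000000
& 000001010111000110011001
= 000001010010000100000000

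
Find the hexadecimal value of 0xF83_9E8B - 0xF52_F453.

0x30AA38

Subtract column by column in base 16:
  B-3 → 8
  8-5 → 3
  E-4 → A
  9-F → A (borrow)
  3-2-1 → 0
  8-5 → 3
  F-F → 0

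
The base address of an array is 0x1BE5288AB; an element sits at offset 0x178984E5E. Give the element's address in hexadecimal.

Add column by column in base 16, right to left:
  B+E = 9 carry 1
  A+5+1 = 0 carry 1
  8+E+1 = 7 carry 1
  8+4+1 = D
  2+8 = A
  5+9 = E
  E+8 = 6 carry 1
  B+7+1 = 3 carry 1
  1+1+1 = 3

0x336EAD709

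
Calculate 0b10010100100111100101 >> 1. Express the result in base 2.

0b1001010010011110010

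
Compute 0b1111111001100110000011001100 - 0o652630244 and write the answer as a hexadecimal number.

0x93B3028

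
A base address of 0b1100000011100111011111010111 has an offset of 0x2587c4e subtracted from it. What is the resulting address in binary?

0b1001101101011111101110001001

0x2587c4e = 0b10010110000111110001001110 in binary.
Subtract column by column in base 2:
  1-0 → 1
  1-1 → 0
  1-1 → 0
  0-1 → 1 (borrow)
  1-0-1 → 0
  0-0 → 0
  1-1 → 0
  1-0 → 1
  1-0 → 1
  1-0 → 1
  1-1 → 0
  0-1 → 1 (borrow)
  1-1-1 → 1 (borrow)
  1-1-1 → 1 (borrow)
  1-1-1 → 1 (borrow)
  0-0-1 → 1 (borrow)
  0-0-1 → 1 (borrow)
  1-0-1 → 0
  1-0 → 1
  1-1 → 0
  0-1 → 1 (borrow)
  0-0-1 → 1 (borrow)
  0-1-1 → 0 (borrow)
  0-0-1 → 1 (borrow)
  0-0-1 → 1 (borrow)
  0-1-1 → 0 (borrow)
  1-0-1 → 0
  1-0 → 1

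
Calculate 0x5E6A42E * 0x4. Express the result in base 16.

0x179A90B8

Multiply each base-16 digit by 4, carrying:
  E×4 = 56 → write 8 carry 3
  2×4+3 = 11 → write B
  4×4 = 16 → write 0 carry 1
  A×4+1 = 41 → write 9 carry 2
  6×4+2 = 26 → write A carry 1
  E×4+1 = 57 → write 9 carry 3
  5×4+3 = 23 → write 7 carry 1
  remaining carry: 1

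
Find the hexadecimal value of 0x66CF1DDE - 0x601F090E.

0x6B014D0

Subtract column by column in base 16:
  E-E → 0
  D-0 → D
  D-9 → 4
  1-0 → 1
  F-F → 0
  C-1 → B
  6-0 → 6
  6-6 → 0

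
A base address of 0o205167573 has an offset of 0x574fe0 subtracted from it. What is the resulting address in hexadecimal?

0o205167573 = 0x214ef7b in hexadecimal.
Subtract column by column in base 16:
  b-0 → b
  7-e → 9 (borrow)
  f-f-1 → f (borrow)
  e-4-1 → 9
  4-7 → d (borrow)
  1-5-1 → b (borrow)
  2-0-1 → 1

0x1bd9f9b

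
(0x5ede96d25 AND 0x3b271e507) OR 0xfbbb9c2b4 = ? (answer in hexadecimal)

0x5ede96d25 AND 0x3b271e507 = 0x1a0616505.
Then OR with 0xfbbb9c2b4.

0xfbbf9e7b5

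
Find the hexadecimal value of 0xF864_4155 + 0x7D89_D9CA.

0x175EE1B1F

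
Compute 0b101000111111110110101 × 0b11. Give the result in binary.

0b1111010111111100011111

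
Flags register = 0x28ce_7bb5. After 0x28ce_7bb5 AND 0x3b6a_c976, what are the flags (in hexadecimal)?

0x284a4934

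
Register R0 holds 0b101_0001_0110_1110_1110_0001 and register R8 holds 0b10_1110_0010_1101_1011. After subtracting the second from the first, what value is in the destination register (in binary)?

0b10011101000110000000110

Subtract column by column in base 2:
  1-1 → 0
  0-1 → 1 (borrow)
  0-0-1 → 1 (borrow)
  0-1-1 → 0 (borrow)
  0-1-1 → 0 (borrow)
  1-0-1 → 0
  1-1 → 0
  1-1 → 0
  0-0 → 0
  1-1 → 0
  1-0 → 1
  1-0 → 1
  0-0 → 0
  1-1 → 0
  1-1 → 0
  0-1 → 1 (borrow)
  1-0-1 → 0
  0-1 → 1 (borrow)
  0-0-1 → 1 (borrow)
  0-0-1 → 1 (borrow)
  1-0-1 → 0
  0-0 → 0
  1-0 → 1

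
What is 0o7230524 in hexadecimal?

0x1D3154

Each octal digit is 3 bits: 7=111 2=010 3=011 0=000 5=101 2=010 4=100.
Group the bits into nibbles: 0001 1101 0011 0001 0101 0100 → 1D3154.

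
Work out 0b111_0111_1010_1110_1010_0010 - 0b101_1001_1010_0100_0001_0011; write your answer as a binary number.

Subtract column by column in base 2:
  0-1 → 1 (borrow)
  1-1-1 → 1 (borrow)
  0-0-1 → 1 (borrow)
  0-0-1 → 1 (borrow)
  0-1-1 → 0 (borrow)
  1-0-1 → 0
  0-0 → 0
  1-0 → 1
  0-0 → 0
  1-0 → 1
  1-1 → 0
  1-0 → 1
  0-0 → 0
  1-1 → 0
  0-0 → 0
  1-1 → 0
  1-1 → 0
  1-0 → 1
  1-0 → 1
  0-1 → 1 (borrow)
  1-1-1 → 1 (borrow)
  1-0-1 → 0
  1-1 → 0

0b111100000101010001111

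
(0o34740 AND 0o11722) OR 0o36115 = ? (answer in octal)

0o34740 AND 0o11722 = 0o10700.
Then OR with 0o36115.

0o36715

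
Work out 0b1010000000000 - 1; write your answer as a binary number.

0b1001111111111

The trailing 10 digits are 0, so subtracting 1 borrows through: they become 1 and the next digit up decrements.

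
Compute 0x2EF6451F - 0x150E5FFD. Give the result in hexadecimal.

0x19E7E522

Subtract column by column in base 16:
  F-D → 2
  1-F → 2 (borrow)
  5-F-1 → 5 (borrow)
  4-5-1 → E (borrow)
  6-E-1 → 7 (borrow)
  F-0-1 → E
  E-5 → 9
  2-1 → 1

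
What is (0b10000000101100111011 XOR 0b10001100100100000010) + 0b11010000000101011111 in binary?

First 0b10000000101100111011 XOR 0b10001100100100000010 = 0b00001100001000111001.
Add column by column in base 2, right to left:
  1+1 = 0 carry 1
  0+1+1 = 0 carry 1
  0+1+1 = 0 carry 1
  1+1+1 = 1 carry 1
  1+1+1 = 1 carry 1
  1+0+1 = 0 carry 1
  0+1+1 = 0 carry 1
  0+0+1 = 1
  0+1 = 1
  1+0 = 1
  0+0 = 0
  0+0 = 0
  0+0 = 0
  0+0 = 0
  1+0 = 1
  1+0 = 1
  0+1 = 1
  0+0 = 0
  0+1 = 1
  0+1 = 1

0b11011100001110011000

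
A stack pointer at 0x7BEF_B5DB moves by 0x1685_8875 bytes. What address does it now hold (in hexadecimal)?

0x92753E50

Add column by column in base 16, right to left:
  B+5 = 0 carry 1
  D+7+1 = 5 carry 1
  5+8+1 = E
  B+8 = 3 carry 1
  F+5+1 = 5 carry 1
  E+8+1 = 7 carry 1
  B+6+1 = 2 carry 1
  7+1+1 = 9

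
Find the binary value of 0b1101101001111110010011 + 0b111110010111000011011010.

0b1001100000001000001101101

Add column by column in base 2, right to left:
  1+0 = 1
  1+1 = 0 carry 1
  0+0+1 = 1
  0+1 = 1
  1+1 = 0 carry 1
  0+0+1 = 1
  0+1 = 1
  1+1 = 0 carry 1
  1+0+1 = 0 carry 1
  1+0+1 = 0 carry 1
  1+0+1 = 0 carry 1
  1+0+1 = 0 carry 1
  1+1+1 = 1 carry 1
  0+1+1 = 0 carry 1
  0+1+1 = 0 carry 1
  1+0+1 = 0 carry 1
  0+1+1 = 0 carry 1
  1+0+1 = 0 carry 1
  1+0+1 = 0 carry 1
  0+1+1 = 0 carry 1
  1+1+1 = 1 carry 1
  1+1+1 = 1 carry 1
  0+1+1 = 0 carry 1
  0+1+1 = 0 carry 1
  final carry 1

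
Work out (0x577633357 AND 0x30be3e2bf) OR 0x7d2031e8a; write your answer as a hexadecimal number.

0x7d3633e9f

0x577633357 AND 0x30be3e2bf = 0x103632217.
Then OR with 0x7d2031e8a.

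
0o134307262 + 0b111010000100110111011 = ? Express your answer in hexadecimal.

0x18E986D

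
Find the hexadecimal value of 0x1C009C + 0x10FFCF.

0x2D006B

Add column by column in base 16, right to left:
  C+F = B carry 1
  9+C+1 = 6 carry 1
  0+F+1 = 0 carry 1
  0+F+1 = 0 carry 1
  C+0+1 = D
  1+1 = 2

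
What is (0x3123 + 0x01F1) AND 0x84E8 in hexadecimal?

0x0

Add column by column in base 16, right to left:
  3+1 = 4
  2+F = 1 carry 1
  1+1+1 = 3
  3+0 = 3
Sum = 0x3314; now AND with 0x84E8:
  3&8=0, 3&4=0, 1&E=0, 4&8=0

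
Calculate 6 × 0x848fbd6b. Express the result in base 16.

Multiply each base-16 digit by 6, carrying:
  b×6 = 66 → write 2 carry 4
  6×6+4 = 40 → write 8 carry 2
  d×6+2 = 80 → write 0 carry 5
  b×6+5 = 71 → write 7 carry 4
  f×6+4 = 94 → write e carry 5
  8×6+5 = 53 → write 5 carry 3
  4×6+3 = 27 → write b carry 1
  8×6+1 = 49 → write 1 carry 3
  remaining carry: 3

0x31b5e7082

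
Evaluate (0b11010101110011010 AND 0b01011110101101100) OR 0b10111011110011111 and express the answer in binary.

0b11111111110011111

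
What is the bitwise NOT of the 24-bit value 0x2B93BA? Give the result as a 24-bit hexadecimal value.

0xD46C45

Each hex digit d becomes F−d:
  2→D, B→4, 9→6, 3→C, B→4, A→5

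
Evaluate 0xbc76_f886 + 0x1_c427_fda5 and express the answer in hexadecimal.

0x2809ef62b

Add column by column in base 16, right to left:
  6+5 = b
  8+a = 2 carry 1
  8+d+1 = 6 carry 1
  f+f+1 = f carry 1
  6+7+1 = e
  7+2 = 9
  c+4 = 0 carry 1
  b+c+1 = 8 carry 1
  0+1+1 = 2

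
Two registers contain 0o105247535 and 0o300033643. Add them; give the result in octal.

Add column by column in base 8, right to left:
  5+3 = 0 carry 1
  3+4+1 = 0 carry 1
  5+6+1 = 4 carry 1
  7+3+1 = 3 carry 1
  4+3+1 = 0 carry 1
  2+0+1 = 3
  5+0 = 5
  0+0 = 0
  1+3 = 4

0o405303400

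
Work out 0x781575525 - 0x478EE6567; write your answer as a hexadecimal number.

0x30868EFBE

Subtract column by column in base 16:
  5-7 → E (borrow)
  2-6-1 → B (borrow)
  5-5-1 → F (borrow)
  5-6-1 → E (borrow)
  7-E-1 → 8 (borrow)
  5-E-1 → 6 (borrow)
  1-8-1 → 8 (borrow)
  8-7-1 → 0
  7-4 → 3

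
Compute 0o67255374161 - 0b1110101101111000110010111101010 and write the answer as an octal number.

0b1110101101111000110010111101010 = 0o16557062752 in octal.
Subtract column by column in base 8:
  1-2 → 7 (borrow)
  6-5-1 → 0
  1-7 → 2 (borrow)
  4-2-1 → 1
  7-6 → 1
  3-0 → 3
  5-7 → 6 (borrow)
  5-5-1 → 7 (borrow)
  2-5-1 → 4 (borrow)
  7-6-1 → 0
  6-1 → 5

0o50476311207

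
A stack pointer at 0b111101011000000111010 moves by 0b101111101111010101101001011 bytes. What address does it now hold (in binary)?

Add column by column in base 2, right to left:
  0+1 = 1
  1+1 = 0 carry 1
  0+0+1 = 1
  1+1 = 0 carry 1
  1+0+1 = 0 carry 1
  1+0+1 = 0 carry 1
  0+1+1 = 0 carry 1
  0+0+1 = 1
  0+1 = 1
  0+1 = 1
  0+0 = 0
  0+1 = 1
  1+0 = 1
  1+1 = 0 carry 1
  0+0+1 = 1
  1+1 = 0 carry 1
  0+1+1 = 0 carry 1
  1+1+1 = 1 carry 1
  1+1+1 = 1 carry 1
  1+0+1 = 0 carry 1
  1+1+1 = 1 carry 1
  0+1+1 = 0 carry 1
  0+1+1 = 0 carry 1
  0+1+1 = 0 carry 1
  0+1+1 = 0 carry 1
  0+0+1 = 1
  0+1 = 1

0b110000101100101101110000101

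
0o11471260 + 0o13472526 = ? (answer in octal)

0o25164006

Add column by column in base 8, right to left:
  0+6 = 6
  6+2 = 0 carry 1
  2+5+1 = 0 carry 1
  1+2+1 = 4
  7+7 = 6 carry 1
  4+4+1 = 1 carry 1
  1+3+1 = 5
  1+1 = 2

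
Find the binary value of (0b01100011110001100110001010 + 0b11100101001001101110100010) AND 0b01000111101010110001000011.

0b1000000101010010000000000

Add column by column in base 2, right to left:
  0+0 = 0
  1+1 = 0 carry 1
  0+0+1 = 1
  1+0 = 1
  0+0 = 0
  0+1 = 1
  0+0 = 0
  1+1 = 0 carry 1
  1+1+1 = 1 carry 1
  0+1+1 = 0 carry 1
  0+0+1 = 1
  1+1 = 0 carry 1
  1+1+1 = 1 carry 1
  0+0+1 = 1
  0+0 = 0
  0+1 = 1
  1+0 = 1
  1+0 = 1
  1+1 = 0 carry 1
  1+0+1 = 0 carry 1
  0+1+1 = 0 carry 1
  0+0+1 = 1
  0+0 = 0
  1+1 = 0 carry 1
  1+1+1 = 1 carry 1
  0+1+1 = 0 carry 1
  final carry 1
Sum = 0b101001000111011010100101100; now AND with 0b01000111101010110001000011:
  101001000111011010100101100
& 001000111101010110001000011
= 001000000101010010000000000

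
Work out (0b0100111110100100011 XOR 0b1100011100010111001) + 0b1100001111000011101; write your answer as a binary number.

0b10100110001110110111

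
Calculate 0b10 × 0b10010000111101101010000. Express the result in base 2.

0b100100001111011010100000

Multiply each base-2 digit by 2, carrying:
  0×2 = 0 → write 0
  0×2 = 0 → write 0
  0×2 = 0 → write 0
  0×2 = 0 → write 0
  1×2 = 2 → write 0 carry 1
  0×2+1 = 1 → write 1
  1×2 = 2 → write 0 carry 1
  0×2+1 = 1 → write 1
  1×2 = 2 → write 0 carry 1
  1×2+1 = 3 → write 1 carry 1
  0×2+1 = 1 → write 1
  1×2 = 2 → write 0 carry 1
  1×2+1 = 3 → write 1 carry 1
  1×2+1 = 3 → write 1 carry 1
  1×2+1 = 3 → write 1 carry 1
  0×2+1 = 1 → write 1
  0×2 = 0 → write 0
  0×2 = 0 → write 0
  0×2 = 0 → write 0
  1×2 = 2 → write 0 carry 1
  0×2+1 = 1 → write 1
  0×2 = 0 → write 0
  1×2 = 2 → write 0 carry 1
  remaining carry: 1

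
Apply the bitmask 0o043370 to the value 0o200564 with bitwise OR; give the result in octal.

0o243774

OR each oct digit independently (no carries):
  2|0=2, 0|4=4, 0|3=3, 5|3=7, 6|7=7, 4|0=4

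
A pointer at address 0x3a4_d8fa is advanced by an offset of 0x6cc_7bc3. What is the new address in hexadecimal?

Add column by column in base 16, right to left:
  a+3 = d
  f+c = b carry 1
  8+b+1 = 4 carry 1
  d+7+1 = 5 carry 1
  4+c+1 = 1 carry 1
  a+c+1 = 7 carry 1
  3+6+1 = a

0xa7154bd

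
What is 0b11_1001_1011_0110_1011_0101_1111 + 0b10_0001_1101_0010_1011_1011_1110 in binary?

0b101101110001001011100011101

Add column by column in base 2, right to left:
  1+0 = 1
  1+1 = 0 carry 1
  1+1+1 = 1 carry 1
  1+1+1 = 1 carry 1
  1+1+1 = 1 carry 1
  0+1+1 = 0 carry 1
  1+0+1 = 0 carry 1
  0+1+1 = 0 carry 1
  1+1+1 = 1 carry 1
  1+1+1 = 1 carry 1
  0+0+1 = 1
  1+1 = 0 carry 1
  0+0+1 = 1
  1+1 = 0 carry 1
  1+0+1 = 0 carry 1
  0+0+1 = 1
  1+1 = 0 carry 1
  1+0+1 = 0 carry 1
  0+1+1 = 0 carry 1
  1+1+1 = 1 carry 1
  1+1+1 = 1 carry 1
  0+0+1 = 1
  0+0 = 0
  1+0 = 1
  1+0 = 1
  1+1 = 0 carry 1
  final carry 1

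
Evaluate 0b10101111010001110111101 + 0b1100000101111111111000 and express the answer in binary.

0b100010000000001110110101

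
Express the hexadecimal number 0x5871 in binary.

Expand each hex digit to 4 bits: 5=0101 8=1000 7=0111 1=0001.

0b101100001110001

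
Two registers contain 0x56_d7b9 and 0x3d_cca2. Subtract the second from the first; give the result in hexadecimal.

0x190b17

Subtract column by column in base 16:
  9-2 → 7
  b-a → 1
  7-c → b (borrow)
  d-c-1 → 0
  6-d → 9 (borrow)
  5-3-1 → 1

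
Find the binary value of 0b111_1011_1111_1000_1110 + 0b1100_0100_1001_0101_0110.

0b101000000100011100100

Add column by column in base 2, right to left:
  0+0 = 0
  1+1 = 0 carry 1
  1+1+1 = 1 carry 1
  1+0+1 = 0 carry 1
  0+1+1 = 0 carry 1
  0+0+1 = 1
  0+1 = 1
  1+0 = 1
  1+1 = 0 carry 1
  1+0+1 = 0 carry 1
  1+0+1 = 0 carry 1
  1+1+1 = 1 carry 1
  1+0+1 = 0 carry 1
  1+0+1 = 0 carry 1
  0+1+1 = 0 carry 1
  1+0+1 = 0 carry 1
  1+0+1 = 0 carry 1
  1+0+1 = 0 carry 1
  1+1+1 = 1 carry 1
  0+1+1 = 0 carry 1
  final carry 1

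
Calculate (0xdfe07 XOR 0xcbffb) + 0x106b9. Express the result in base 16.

0x248b5

First 0xdfe07 XOR 0xcbffb = 0x141fc.
Add column by column in base 16, right to left:
  c+9 = 5 carry 1
  f+b+1 = b carry 1
  1+6+1 = 8
  4+0 = 4
  1+1 = 2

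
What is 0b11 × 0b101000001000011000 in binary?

0b1111000011001001000

Multiply each base-2 digit by 3, carrying:
  0×3 = 0 → write 0
  0×3 = 0 → write 0
  0×3 = 0 → write 0
  1×3 = 3 → write 1 carry 1
  1×3+1 = 4 → write 0 carry 2
  0×3+2 = 2 → write 0 carry 1
  0×3+1 = 1 → write 1
  0×3 = 0 → write 0
  0×3 = 0 → write 0
  1×3 = 3 → write 1 carry 1
  0×3+1 = 1 → write 1
  0×3 = 0 → write 0
  0×3 = 0 → write 0
  0×3 = 0 → write 0
  0×3 = 0 → write 0
  1×3 = 3 → write 1 carry 1
  0×3+1 = 1 → write 1
  1×3 = 3 → write 1 carry 1
  remaining carry: 1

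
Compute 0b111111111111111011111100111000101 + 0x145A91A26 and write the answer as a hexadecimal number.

0x345A713EB

0b111111111111111011111100111000101 = 0x1FFFDF9C5 in hexadecimal.
Add column by column in base 16, right to left:
  5+6 = B
  C+2 = E
  9+A = 3 carry 1
  F+1+1 = 1 carry 1
  D+9+1 = 7 carry 1
  F+A+1 = A carry 1
  F+5+1 = 5 carry 1
  F+4+1 = 4 carry 1
  1+1+1 = 3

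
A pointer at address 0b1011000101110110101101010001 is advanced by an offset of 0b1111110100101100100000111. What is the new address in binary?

Add column by column in base 2, right to left:
  1+1 = 0 carry 1
  0+1+1 = 0 carry 1
  0+1+1 = 0 carry 1
  0+0+1 = 1
  1+0 = 1
  0+0 = 0
  1+0 = 1
  0+0 = 0
  1+1 = 0 carry 1
  1+0+1 = 0 carry 1
  0+0+1 = 1
  1+1 = 0 carry 1
  0+1+1 = 0 carry 1
  1+0+1 = 0 carry 1
  1+1+1 = 1 carry 1
  0+0+1 = 1
  1+0 = 1
  1+1 = 0 carry 1
  1+0+1 = 0 carry 1
  0+1+1 = 0 carry 1
  1+1+1 = 1 carry 1
  0+1+1 = 0 carry 1
  0+1+1 = 0 carry 1
  0+1+1 = 0 carry 1
  1+1+1 = 1 carry 1
  1+0+1 = 0 carry 1
  0+0+1 = 1
  1+0 = 1

0b1101000100011100010001011000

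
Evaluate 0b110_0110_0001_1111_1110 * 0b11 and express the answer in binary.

Multiply each base-2 digit by 3, carrying:
  0×3 = 0 → write 0
  1×3 = 3 → write 1 carry 1
  1×3+1 = 4 → write 0 carry 2
  1×3+2 = 5 → write 1 carry 2
  1×3+2 = 5 → write 1 carry 2
  1×3+2 = 5 → write 1 carry 2
  1×3+2 = 5 → write 1 carry 2
  1×3+2 = 5 → write 1 carry 2
  1×3+2 = 5 → write 1 carry 2
  0×3+2 = 2 → write 0 carry 1
  0×3+1 = 1 → write 1
  0×3 = 0 → write 0
  0×3 = 0 → write 0
  1×3 = 3 → write 1 carry 1
  1×3+1 = 4 → write 0 carry 2
  0×3+2 = 2 → write 0 carry 1
  0×3+1 = 1 → write 1
  1×3 = 3 → write 1 carry 1
  1×3+1 = 4 → write 0 carry 2
  remaining carry: 10

0b100110010010111111010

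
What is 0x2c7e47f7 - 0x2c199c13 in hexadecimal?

Subtract column by column in base 16:
  7-3 → 4
  f-1 → e
  7-c → b (borrow)
  4-9-1 → a (borrow)
  e-9-1 → 4
  7-1 → 6
  c-c → 0
  2-2 → 0

0x64abe4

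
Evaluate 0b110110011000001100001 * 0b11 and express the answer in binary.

Multiply each base-2 digit by 3, carrying:
  1×3 = 3 → write 1 carry 1
  0×3+1 = 1 → write 1
  0×3 = 0 → write 0
  0×3 = 0 → write 0
  0×3 = 0 → write 0
  1×3 = 3 → write 1 carry 1
  1×3+1 = 4 → write 0 carry 2
  0×3+2 = 2 → write 0 carry 1
  0×3+1 = 1 → write 1
  0×3 = 0 → write 0
  0×3 = 0 → write 0
  0×3 = 0 → write 0
  1×3 = 3 → write 1 carry 1
  1×3+1 = 4 → write 0 carry 2
  0×3+2 = 2 → write 0 carry 1
  0×3+1 = 1 → write 1
  1×3 = 3 → write 1 carry 1
  1×3+1 = 4 → write 0 carry 2
  0×3+2 = 2 → write 0 carry 1
  1×3+1 = 4 → write 0 carry 2
  1×3+2 = 5 → write 1 carry 2
  remaining carry: 10

0b10100011001000100100011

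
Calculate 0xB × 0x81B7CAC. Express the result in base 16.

Multiply each base-16 digit by 11, carrying:
  C×11 = 132 → write 4 carry 8
  A×11+8 = 118 → write 6 carry 7
  C×11+7 = 139 → write B carry 8
  7×11+8 = 85 → write 5 carry 5
  B×11+5 = 126 → write E carry 7
  1×11+7 = 18 → write 2 carry 1
  8×11+1 = 89 → write 9 carry 5
  remaining carry: 5

0x592E5B64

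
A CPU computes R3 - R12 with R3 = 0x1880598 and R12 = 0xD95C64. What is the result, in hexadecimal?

0xAEA934

Subtract column by column in base 16:
  8-4 → 4
  9-6 → 3
  5-C → 9 (borrow)
  0-5-1 → A (borrow)
  8-9-1 → E (borrow)
  8-D-1 → A (borrow)
  1-0-1 → 0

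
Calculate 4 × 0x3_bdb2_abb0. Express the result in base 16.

0xef6caaec0

Multiply each base-16 digit by 4, carrying:
  0×4 = 0 → write 0
  b×4 = 44 → write c carry 2
  b×4+2 = 46 → write e carry 2
  a×4+2 = 42 → write a carry 2
  2×4+2 = 10 → write a
  b×4 = 44 → write c carry 2
  d×4+2 = 54 → write 6 carry 3
  b×4+3 = 47 → write f carry 2
  3×4+2 = 14 → write e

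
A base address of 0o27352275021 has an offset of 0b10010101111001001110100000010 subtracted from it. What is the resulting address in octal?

0b10010101111001001110100000010 = 0o2257116402 in octal.
Subtract column by column in base 8:
  1-2 → 7 (borrow)
  2-0-1 → 1
  0-4 → 4 (borrow)
  5-6-1 → 6 (borrow)
  7-1-1 → 5
  2-1 → 1
  2-7 → 3 (borrow)
  5-5-1 → 7 (borrow)
  3-2-1 → 0
  7-2 → 5
  2-0 → 2

0o25073156417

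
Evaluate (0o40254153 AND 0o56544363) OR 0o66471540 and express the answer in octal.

0o66475543

0o40254153 AND 0o56544363 = 0o40044143.
Then OR with 0o66471540.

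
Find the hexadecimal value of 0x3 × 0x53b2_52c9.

0xfb16f85b

Multiply each base-16 digit by 3, carrying:
  9×3 = 27 → write b carry 1
  c×3+1 = 37 → write 5 carry 2
  2×3+2 = 8 → write 8
  5×3 = 15 → write f
  2×3 = 6 → write 6
  b×3 = 33 → write 1 carry 2
  3×3+2 = 11 → write b
  5×3 = 15 → write f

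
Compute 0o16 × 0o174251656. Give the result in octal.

0o3314511604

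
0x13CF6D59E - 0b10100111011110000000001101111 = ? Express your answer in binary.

0b100101000000001111101010100101111

0x13CF6D59E = 0b100111100111101101101010110011110 in binary.
Subtract column by column in base 2:
  0-1 → 1 (borrow)
  1-1-1 → 1 (borrow)
  1-1-1 → 1 (borrow)
  1-1-1 → 1 (borrow)
  1-0-1 → 0
  0-1 → 1 (borrow)
  0-1-1 → 0 (borrow)
  1-0-1 → 0
  1-0 → 1
  0-0 → 0
  1-0 → 1
  0-0 → 0
  1-0 → 1
  0-0 → 0
  1-0 → 1
  1-0 → 1
  0-1 → 1 (borrow)
  1-1-1 → 1 (borrow)
  1-1-1 → 1 (borrow)
  0-1-1 → 0 (borrow)
  1-0-1 → 0
  1-1 → 0
  1-1 → 0
  1-1 → 0
  0-0 → 0
  0-0 → 0
  1-1 → 0
  1-0 → 1
  1-1 → 0
  1-0 → 1
  0-0 → 0
  0-0 → 0
  1-0 → 1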